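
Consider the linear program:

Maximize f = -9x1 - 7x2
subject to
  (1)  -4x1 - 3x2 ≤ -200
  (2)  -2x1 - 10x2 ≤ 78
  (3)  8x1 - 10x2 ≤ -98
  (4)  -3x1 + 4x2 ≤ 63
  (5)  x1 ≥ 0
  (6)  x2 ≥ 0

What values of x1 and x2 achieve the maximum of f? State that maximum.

At the optimal vertex, -4x1 - 3x2 = -200 and 8x1 - 10x2 = -98.
Solving simultaneously gives x1 = 853/32, x2 = 249/8.

x1 = 853/32, x2 = 249/8, maximum f = -14649/32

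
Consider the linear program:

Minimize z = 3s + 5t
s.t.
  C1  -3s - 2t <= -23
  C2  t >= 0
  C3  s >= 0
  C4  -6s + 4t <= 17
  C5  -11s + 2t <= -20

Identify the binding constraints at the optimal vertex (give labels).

C1 and C2

Feasible corners and z = 3s + 5t:
  (23/3, 0) → z = 23
  (43/14, 193/28) → z = 1223/28
  (57/16, 307/32) → z = 1877/32
The feasible region is unbounded (it extends along (2, 3), (1, 0)), but z strictly increases along every unbounded feasible direction, so there is no improving ray and the minimum is attained at a vertex.

The minimum is at (23/3, 0). Substituting into each constraint, equality holds for C1 and C2; the remaining constraints have slack.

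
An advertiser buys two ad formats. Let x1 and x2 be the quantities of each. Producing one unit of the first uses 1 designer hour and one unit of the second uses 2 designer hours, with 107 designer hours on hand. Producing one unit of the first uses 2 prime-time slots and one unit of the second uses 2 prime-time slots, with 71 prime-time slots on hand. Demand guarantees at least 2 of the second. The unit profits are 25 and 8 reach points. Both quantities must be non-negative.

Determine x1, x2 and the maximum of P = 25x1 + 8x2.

x1 = 67/2, x2 = 2, maximum P = 1707/2

Vertices and P = 25x1 + 8x2:
  (0, 71/2) → P = 284
  (0, 2) → P = 16
  (67/2, 2) → P = 1707/2

The binding constraints are 2x1 + 2x2 = 71 and x2 = 2.
Solving simultaneously gives x1 = 67/2, x2 = 2.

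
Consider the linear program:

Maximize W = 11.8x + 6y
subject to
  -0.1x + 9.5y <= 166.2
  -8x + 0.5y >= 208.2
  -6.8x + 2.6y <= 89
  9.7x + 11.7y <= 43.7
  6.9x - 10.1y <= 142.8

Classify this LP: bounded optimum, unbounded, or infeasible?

The boundaries -0.1x + 9.5y = 166.2 and -8x + 0.5y = 208.2 meet at (-37896/1519, 130878/7595), but that point violates -6.8x + 2.6y ≤ 89. Every candidate vertex is excluded by some other constraint, so the feasible region is empty.

infeasible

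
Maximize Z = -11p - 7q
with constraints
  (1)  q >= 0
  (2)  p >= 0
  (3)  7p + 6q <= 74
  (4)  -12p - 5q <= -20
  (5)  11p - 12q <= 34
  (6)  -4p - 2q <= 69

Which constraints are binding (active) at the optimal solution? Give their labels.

(1) and (4)

Feasible corners and Z = -11p - 7q:
  (5/3, 0) → Z = -55/3
  (34/11, 0) → Z = -34
  (0, 37/3) → Z = -259/3
  (0, 4) → Z = -28
  (182/25, 96/25) → Z = -2674/25

The maximum is at (5/3, 0). Substituting into each constraint, equality holds for (1) and (4); the remaining constraints have slack.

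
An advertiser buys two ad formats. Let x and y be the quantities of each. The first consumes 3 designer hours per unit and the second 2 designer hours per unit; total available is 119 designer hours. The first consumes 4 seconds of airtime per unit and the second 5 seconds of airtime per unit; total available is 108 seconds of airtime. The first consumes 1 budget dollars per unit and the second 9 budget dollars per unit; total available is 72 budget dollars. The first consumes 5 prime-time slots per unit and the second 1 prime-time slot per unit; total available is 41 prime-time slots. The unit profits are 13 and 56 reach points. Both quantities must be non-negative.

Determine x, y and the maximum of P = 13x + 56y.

Vertices and P = 13x + 56y:
  (0, 0) → P = 0
  (0, 8) → P = 448
  (41/5, 0) → P = 533/5
  (27/4, 29/4) → P = 1975/4

The optimum lies where x + 9y = 72 and 5x + y = 41.
Solving simultaneously gives x = 27/4, y = 29/4.

x = 27/4, y = 29/4, maximum P = 1975/4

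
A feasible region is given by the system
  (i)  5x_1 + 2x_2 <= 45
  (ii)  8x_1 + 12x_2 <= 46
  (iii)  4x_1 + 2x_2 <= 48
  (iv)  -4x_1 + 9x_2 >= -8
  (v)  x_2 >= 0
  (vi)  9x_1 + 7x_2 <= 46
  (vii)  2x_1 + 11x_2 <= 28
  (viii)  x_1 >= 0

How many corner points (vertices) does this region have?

The feasible vertices (each the meet of two boundaries and inside every other half-plane) are:
  (17/4, 1)
  (85/32, 33/16)
  (2, 0)
  (0, 0)
  (0, 28/11)

5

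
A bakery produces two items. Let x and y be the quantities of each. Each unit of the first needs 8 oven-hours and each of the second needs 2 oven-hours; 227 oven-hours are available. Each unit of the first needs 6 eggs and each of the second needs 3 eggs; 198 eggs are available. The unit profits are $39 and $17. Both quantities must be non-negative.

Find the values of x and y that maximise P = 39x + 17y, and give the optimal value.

Feasible corners and P = 39x + 17y:
  (0, 0) → P = 0
  (0, 66) → P = 1122
  (227/8, 0) → P = 8853/8
  (95/4, 37/2) → P = 4963/4

The optimum lies where 8x + 2y = 227 and 6x + 3y = 198.
Solving simultaneously gives x = 95/4, y = 37/2.

x = 95/4, y = 37/2, maximum P = 4963/4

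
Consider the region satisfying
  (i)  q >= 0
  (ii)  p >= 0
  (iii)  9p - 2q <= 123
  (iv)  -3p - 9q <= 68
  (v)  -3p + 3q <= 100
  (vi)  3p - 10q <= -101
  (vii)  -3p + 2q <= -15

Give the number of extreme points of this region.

3

Intersecting each pair of boundary lines and keeping only the points that satisfy every inequality leaves:
  (358/21, 213/14)
  (18, 39/2)
  (44/3, 29/2)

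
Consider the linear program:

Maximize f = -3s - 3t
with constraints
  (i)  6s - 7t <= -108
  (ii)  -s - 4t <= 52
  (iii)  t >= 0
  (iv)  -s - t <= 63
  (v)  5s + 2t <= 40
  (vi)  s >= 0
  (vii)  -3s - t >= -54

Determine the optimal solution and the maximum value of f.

Corner points and f = -3s - 3t:
  (64/47, 780/47) → f = -2532/47
  (0, 108/7) → f = -324/7
  (0, 20) → f = -60

s = 0, t = 108/7, maximum f = -324/7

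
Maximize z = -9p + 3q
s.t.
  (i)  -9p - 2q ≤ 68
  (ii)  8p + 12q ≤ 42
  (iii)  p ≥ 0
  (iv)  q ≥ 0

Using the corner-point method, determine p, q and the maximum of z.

p = 0, q = 7/2, maximum z = 21/2

Corner points and z = -9p + 3q:
  (0, 7/2) → z = 21/2
  (21/4, 0) → z = -189/4
  (0, 0) → z = 0

The binding constraints are 8p + 12q = 42 and p = 0.
Solving simultaneously gives p = 0, q = 7/2.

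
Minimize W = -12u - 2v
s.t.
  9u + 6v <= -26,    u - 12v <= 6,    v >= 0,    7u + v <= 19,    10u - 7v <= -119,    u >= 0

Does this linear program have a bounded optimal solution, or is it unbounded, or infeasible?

infeasible

The boundaries 9u + 6v = -26 and 10u - 7v = -119 meet at (-896/123, 811/123), but that point violates u ≥ 0. Every candidate vertex is excluded by some other constraint, so the feasible region is empty.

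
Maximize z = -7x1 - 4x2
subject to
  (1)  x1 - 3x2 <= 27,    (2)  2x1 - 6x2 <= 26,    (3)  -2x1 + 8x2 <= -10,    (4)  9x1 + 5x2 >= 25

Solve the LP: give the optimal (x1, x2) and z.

Extreme points and z = -7x1 - 4x2:
  (37, 8) → z = -291
  (35/8, -23/8) → z = -153/8
  (125/41, -20/41) → z = -795/41

The binding constraints are 2x1 - 6x2 = 26 and 9x1 + 5x2 = 25.
Solving simultaneously gives x1 = 35/8, x2 = -23/8.

x1 = 35/8, x2 = -23/8, maximum z = -153/8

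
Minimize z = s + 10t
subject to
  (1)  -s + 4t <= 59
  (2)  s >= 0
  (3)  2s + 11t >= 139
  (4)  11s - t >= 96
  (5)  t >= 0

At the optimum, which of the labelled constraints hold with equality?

Feasible corners and z = s + 10t:
  (443/43, 745/43) → z = 7893/43
  (1195/123, 1337/123) → z = 4855/41
  (139/2, 0) → z = 139/2
The feasible region is unbounded (it extends along (1, 0), (4, 1)), but z strictly increases along every unbounded feasible direction, so there is no improving ray and the minimum is attained at a vertex.

The minimum is at (139/2, 0). Substituting into each constraint, equality holds for (3) and (5); the remaining constraints have slack.

(3) and (5)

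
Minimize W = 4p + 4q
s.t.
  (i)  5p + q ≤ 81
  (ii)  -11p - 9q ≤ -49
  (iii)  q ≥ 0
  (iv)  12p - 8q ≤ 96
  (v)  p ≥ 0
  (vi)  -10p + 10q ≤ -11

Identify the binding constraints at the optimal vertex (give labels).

Extreme points and W = 4p + 4q:
  (186/13, 123/13) → W = 1236/13
  (821/60, 151/12) → W = 1576/15
  (49/11, 0) → W = 196/11
  (589/200, 369/200) → W = 479/25
  (8, 0) → W = 32

The minimum is at (49/11, 0). Substituting into each constraint, equality holds for (ii) and (iii); the remaining constraints have slack.

(ii) and (iii)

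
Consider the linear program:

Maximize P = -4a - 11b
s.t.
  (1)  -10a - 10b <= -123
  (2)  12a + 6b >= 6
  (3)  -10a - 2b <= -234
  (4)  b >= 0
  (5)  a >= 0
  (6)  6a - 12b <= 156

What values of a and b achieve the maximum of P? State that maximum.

a = 117/5, b = 0, maximum P = -468/5

Extreme points and P = -4a - 11b:
  (117/5, 0) → P = -468/5
  (0, 117) → P = -1287
  (26, 0) → P = -104
The feasible region is unbounded (it extends along (0, 1), (2, 1)), but P strictly decreases along every unbounded feasible direction, so there is no improving ray and the maximum is attained at a vertex.

The optimum lies where -10a - 2b = -234 and b = 0.
Solving simultaneously gives a = 117/5, b = 0.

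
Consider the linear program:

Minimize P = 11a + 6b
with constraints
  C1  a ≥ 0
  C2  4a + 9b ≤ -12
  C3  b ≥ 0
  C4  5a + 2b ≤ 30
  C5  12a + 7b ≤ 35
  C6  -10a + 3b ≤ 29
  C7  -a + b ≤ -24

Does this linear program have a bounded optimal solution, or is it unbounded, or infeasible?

infeasible

The boundaries a = 0 and -a + b = -24 meet at (0, -24), but that point violates b ≥ 0. Every candidate vertex is excluded by some other constraint, so the feasible region is empty.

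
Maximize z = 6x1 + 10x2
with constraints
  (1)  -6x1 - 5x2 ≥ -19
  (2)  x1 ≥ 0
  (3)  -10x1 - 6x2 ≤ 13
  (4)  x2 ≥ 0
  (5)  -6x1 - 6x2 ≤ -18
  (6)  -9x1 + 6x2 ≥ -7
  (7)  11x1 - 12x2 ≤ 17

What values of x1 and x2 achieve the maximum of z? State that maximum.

The optimum lies where -6x1 - 5x2 = -19 and x1 = 0.
Solving simultaneously gives x1 = 0, x2 = 19/5.

x1 = 0, x2 = 19/5, maximum z = 38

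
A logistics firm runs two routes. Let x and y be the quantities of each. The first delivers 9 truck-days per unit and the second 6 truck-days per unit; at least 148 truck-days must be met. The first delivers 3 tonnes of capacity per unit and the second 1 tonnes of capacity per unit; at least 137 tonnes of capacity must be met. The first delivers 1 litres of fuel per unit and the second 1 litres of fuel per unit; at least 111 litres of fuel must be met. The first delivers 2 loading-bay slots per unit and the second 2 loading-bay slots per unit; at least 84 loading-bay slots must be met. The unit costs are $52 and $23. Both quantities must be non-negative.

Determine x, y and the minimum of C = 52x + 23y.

x = 13, y = 98, minimum C = 2930

Vertices and C = 52x + 23y:
  (0, 137) → C = 3151
  (111, 0) → C = 5772
  (13, 98) → C = 2930
The feasible region is unbounded (it extends along (0, 1), (1, 0)), but C strictly increases along every unbounded feasible direction, so there is no improving ray and the minimum is attained at a vertex.

At the optimal vertex, 3x + y = 137 and x + y = 111.
Solving simultaneously gives x = 13, y = 98.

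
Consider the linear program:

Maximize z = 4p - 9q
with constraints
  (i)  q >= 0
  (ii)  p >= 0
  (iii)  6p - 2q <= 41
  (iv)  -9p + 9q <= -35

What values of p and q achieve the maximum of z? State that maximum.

p = 41/6, q = 0, maximum z = 82/3

Feasible corners and z = 4p - 9q:
  (41/6, 0) → z = 82/3
  (35/9, 0) → z = 140/9
  (299/36, 53/12) → z = -235/36

The optimum lies where q = 0 and 6p - 2q = 41.
Solving simultaneously gives p = 41/6, q = 0.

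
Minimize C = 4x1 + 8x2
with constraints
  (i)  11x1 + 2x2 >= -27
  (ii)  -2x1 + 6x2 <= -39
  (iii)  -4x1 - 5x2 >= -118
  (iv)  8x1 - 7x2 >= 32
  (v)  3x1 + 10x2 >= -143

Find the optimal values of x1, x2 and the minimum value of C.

Corner points and C = 4x1 + 8x2:
  (-6/5, -69/10) → C = -60
  (2/13, -373/26) → C = -1484/13
  (903/34, 40/17) → C = 2126/17
  (379/5, -926/25) → C = 172/25

The binding constraints are 11x1 + 2x2 = -27 and 3x1 + 10x2 = -143.
Solving simultaneously gives x1 = 2/13, x2 = -373/26.

x1 = 2/13, x2 = -373/26, minimum C = -1484/13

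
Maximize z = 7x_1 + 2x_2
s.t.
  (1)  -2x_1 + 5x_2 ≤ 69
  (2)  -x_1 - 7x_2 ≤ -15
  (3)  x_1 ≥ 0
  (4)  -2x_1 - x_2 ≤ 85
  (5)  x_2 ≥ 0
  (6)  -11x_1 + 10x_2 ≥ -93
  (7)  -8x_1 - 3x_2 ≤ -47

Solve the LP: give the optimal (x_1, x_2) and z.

Corner points and z = 7x_1 + 2x_2:
  (33, 27) → z = 285
  (14/23, 323/23) → z = 744/23
  (267/29, 24/29) → z = 1917/29
  (284/53, 73/53) → z = 2134/53

The binding constraints are -2x_1 + 5x_2 = 69 and -11x_1 + 10x_2 = -93.
Solving simultaneously gives x_1 = 33, x_2 = 27.

x_1 = 33, x_2 = 27, maximum z = 285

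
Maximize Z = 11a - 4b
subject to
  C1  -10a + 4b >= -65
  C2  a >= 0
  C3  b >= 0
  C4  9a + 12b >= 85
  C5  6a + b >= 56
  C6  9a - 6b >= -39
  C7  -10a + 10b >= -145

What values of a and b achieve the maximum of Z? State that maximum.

a = 91/4, b = 325/8, maximum Z = 351/4

Corner points and Z = 11a - 4b:
  (17/2, 5) → Z = 147/2
  (91/4, 325/8) → Z = 351/4
  (33/5, 82/5) → Z = 7

At the optimal vertex, -10a + 4b = -65 and 9a - 6b = -39.
Solving simultaneously gives a = 91/4, b = 325/8.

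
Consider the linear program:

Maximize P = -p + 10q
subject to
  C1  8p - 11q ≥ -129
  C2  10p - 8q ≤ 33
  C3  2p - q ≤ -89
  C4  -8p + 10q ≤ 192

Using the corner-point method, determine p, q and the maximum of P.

p = -425/7, q = -227/7, maximum P = -1845/7

Corner points and P = -p + 10q:
  (-425/7, -227/7) → P = -1845/7
  (-411/4, -63) → P = -2109/4
  (-745/6, -478/3) → P = -8815/6
The feasible region is unbounded (it extends along (-4, -5), (-5, -4)), but P strictly decreases along every unbounded feasible direction, so there is no improving ray and the maximum is attained at a vertex.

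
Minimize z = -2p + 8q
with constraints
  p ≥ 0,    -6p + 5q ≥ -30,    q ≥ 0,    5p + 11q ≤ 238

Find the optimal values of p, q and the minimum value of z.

p = 5, q = 0, minimum z = -10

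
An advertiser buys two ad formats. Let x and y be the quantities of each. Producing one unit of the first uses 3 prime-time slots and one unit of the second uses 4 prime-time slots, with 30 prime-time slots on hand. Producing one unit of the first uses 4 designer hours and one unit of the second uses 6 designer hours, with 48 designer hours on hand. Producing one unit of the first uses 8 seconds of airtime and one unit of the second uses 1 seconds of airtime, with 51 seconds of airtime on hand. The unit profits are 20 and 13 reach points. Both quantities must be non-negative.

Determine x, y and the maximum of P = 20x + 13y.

Feasible corners and P = 20x + 13y:
  (0, 0) → P = 0
  (0, 15/2) → P = 195/2
  (51/8, 0) → P = 255/2
  (6, 3) → P = 159

The binding constraints are 3x + 4y = 30 and 8x + y = 51.
Solving simultaneously gives x = 6, y = 3.

x = 6, y = 3, maximum P = 159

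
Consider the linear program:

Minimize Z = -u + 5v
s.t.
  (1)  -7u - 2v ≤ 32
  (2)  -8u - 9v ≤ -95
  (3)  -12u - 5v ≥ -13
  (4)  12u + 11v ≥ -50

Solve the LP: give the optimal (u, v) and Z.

Feasible corners and Z = -u + 5v:
  (-478/47, 921/47) → Z = 5083/47
  (-186/11, 475/11) → Z = 2561/11
  (-179/34, 259/17) → Z = 2769/34

The optimum lies where -8u - 9v = -95 and -12u - 5v = -13.
Solving simultaneously gives u = -179/34, v = 259/17.

u = -179/34, v = 259/17, minimum Z = 2769/34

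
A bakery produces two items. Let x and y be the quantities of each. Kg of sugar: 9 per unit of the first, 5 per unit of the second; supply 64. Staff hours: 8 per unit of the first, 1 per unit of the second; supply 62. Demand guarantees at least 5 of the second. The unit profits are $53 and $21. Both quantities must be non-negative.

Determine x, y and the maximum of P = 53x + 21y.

x = 13/3, y = 5, maximum P = 1004/3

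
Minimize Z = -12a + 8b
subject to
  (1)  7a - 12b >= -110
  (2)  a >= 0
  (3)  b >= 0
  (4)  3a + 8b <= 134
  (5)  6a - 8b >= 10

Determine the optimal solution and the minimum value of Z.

a = 134/3, b = 0, minimum Z = -536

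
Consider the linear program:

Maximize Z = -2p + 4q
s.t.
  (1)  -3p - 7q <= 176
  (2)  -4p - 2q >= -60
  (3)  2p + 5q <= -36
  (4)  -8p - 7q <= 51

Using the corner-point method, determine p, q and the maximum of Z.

p = -3/26, q = -93/13, maximum Z = -369/13

Feasible corners and Z = -2p + 4q:
  (386/11, -442/11) → Z = -2540/11
  (25, -251/7) → Z = -1354/7
  (93/4, -33/2) → Z = -225/2
  (-3/26, -93/13) → Z = -369/13

The binding constraints are 2p + 5q = -36 and -8p - 7q = 51.
Solving simultaneously gives p = -3/26, q = -93/13.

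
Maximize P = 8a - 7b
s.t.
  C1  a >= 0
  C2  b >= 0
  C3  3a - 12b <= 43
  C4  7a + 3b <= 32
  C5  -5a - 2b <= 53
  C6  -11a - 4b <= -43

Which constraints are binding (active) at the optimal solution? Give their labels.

Corner points and P = 8a - 7b:
  (32/7, 0) → P = 256/7
  (43/11, 0) → P = 344/11
  (1/5, 51/5) → P = -349/5

The maximum is at (32/7, 0). Substituting into each constraint, equality holds for C2 and C4; the remaining constraints have slack.

C2 and C4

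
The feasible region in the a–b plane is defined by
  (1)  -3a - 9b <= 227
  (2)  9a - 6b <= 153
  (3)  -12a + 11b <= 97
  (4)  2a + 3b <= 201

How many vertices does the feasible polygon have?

Pairwise boundary intersections that survive every other constraint:
  (5/33, -278/11)
  (-3370/141, -811/47)
  (555/13, 501/13)
  (960/29, 1303/29)

4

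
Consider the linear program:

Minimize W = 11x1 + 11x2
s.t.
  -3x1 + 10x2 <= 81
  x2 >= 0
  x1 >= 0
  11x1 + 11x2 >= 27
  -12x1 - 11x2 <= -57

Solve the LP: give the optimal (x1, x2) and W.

x1 = 19/4, x2 = 0, minimum W = 209/4

Corner points and W = 11x1 + 11x2:
  (0, 81/10) → W = 891/10
  (19/4, 0) → W = 209/4
  (0, 57/11) → W = 57
The feasible region is unbounded (it extends along (10, 3), (1, 0)), but W strictly increases along every unbounded feasible direction, so there is no improving ray and the minimum is attained at a vertex.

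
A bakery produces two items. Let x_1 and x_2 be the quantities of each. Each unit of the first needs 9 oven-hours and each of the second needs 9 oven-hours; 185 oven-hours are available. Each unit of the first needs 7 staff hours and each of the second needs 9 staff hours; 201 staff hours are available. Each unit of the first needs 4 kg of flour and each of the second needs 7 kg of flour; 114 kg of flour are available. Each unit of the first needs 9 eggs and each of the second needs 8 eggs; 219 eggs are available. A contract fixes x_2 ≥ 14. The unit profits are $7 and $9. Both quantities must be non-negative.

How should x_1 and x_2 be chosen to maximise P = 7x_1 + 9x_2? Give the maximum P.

Vertices and P = 7x_1 + 9x_2:
  (0, 114/7) → P = 1026/7
  (0, 14) → P = 126
  (4, 14) → P = 154

At the optimal vertex, 4x_1 + 7x_2 = 114 and x_2 = 14.
Solving simultaneously gives x_1 = 4, x_2 = 14.

x_1 = 4, x_2 = 14, maximum P = 154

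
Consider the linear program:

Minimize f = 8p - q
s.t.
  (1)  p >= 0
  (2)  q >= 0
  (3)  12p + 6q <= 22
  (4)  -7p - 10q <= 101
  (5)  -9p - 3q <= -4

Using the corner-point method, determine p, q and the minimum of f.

Feasible corners and f = 8p - q:
  (0, 11/3) → f = -11/3
  (0, 4/3) → f = -4/3
  (11/6, 0) → f = 44/3
  (4/9, 0) → f = 32/9

p = 0, q = 11/3, minimum f = -11/3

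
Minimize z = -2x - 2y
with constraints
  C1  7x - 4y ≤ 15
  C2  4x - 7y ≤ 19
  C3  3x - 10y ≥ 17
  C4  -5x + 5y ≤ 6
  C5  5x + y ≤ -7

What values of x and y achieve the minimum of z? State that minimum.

Corner points and z = -2x - 2y:
  (-137/15, -119/15) → z = 512/15
  (-10/13, -41/13) → z = 102/13
  (-29/7, -103/35) → z = 496/35
  (-1, -2) → z = 6

x = -1, y = -2, minimum z = 6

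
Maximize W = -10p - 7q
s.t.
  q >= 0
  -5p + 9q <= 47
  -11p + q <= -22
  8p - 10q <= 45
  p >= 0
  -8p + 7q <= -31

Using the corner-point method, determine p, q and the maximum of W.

Corner points and W = -10p - 7q:
  (45/8, 0) → W = -225/4
  (31/8, 0) → W = -155/4
  (875/22, 601/22) → W = -12957/22
  (608/37, 531/37) → W = -9797/37

p = 31/8, q = 0, maximum W = -155/4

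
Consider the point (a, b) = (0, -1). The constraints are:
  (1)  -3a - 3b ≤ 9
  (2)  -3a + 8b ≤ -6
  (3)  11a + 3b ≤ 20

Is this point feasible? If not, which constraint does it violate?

(1): 3 ≤ 9 ✓
(2): -8 ≤ -6 ✓
(3): -3 ≤ 20 ✓

feasible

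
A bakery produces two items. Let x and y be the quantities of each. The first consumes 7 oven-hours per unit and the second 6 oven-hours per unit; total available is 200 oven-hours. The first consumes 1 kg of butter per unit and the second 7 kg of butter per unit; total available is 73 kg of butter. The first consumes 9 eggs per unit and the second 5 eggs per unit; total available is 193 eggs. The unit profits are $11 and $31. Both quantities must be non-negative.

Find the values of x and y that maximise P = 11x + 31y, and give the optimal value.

x = 17, y = 8, maximum P = 435

Extreme points and P = 11x + 31y:
  (0, 0) → P = 0
  (0, 73/7) → P = 2263/7
  (193/9, 0) → P = 2123/9
  (17, 8) → P = 435

The optimum lies where x + 7y = 73 and 9x + 5y = 193.
Solving simultaneously gives x = 17, y = 8.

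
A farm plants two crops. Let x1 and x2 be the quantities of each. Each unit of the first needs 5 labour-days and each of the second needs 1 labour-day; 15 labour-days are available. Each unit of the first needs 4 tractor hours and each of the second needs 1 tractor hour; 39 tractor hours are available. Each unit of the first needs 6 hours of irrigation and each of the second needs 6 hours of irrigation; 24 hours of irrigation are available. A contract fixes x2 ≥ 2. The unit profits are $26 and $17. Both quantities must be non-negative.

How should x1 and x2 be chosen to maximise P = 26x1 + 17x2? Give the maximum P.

Corner points and P = 26x1 + 17x2:
  (0, 4) → P = 68
  (0, 2) → P = 34
  (2, 2) → P = 86

x1 = 2, x2 = 2, maximum P = 86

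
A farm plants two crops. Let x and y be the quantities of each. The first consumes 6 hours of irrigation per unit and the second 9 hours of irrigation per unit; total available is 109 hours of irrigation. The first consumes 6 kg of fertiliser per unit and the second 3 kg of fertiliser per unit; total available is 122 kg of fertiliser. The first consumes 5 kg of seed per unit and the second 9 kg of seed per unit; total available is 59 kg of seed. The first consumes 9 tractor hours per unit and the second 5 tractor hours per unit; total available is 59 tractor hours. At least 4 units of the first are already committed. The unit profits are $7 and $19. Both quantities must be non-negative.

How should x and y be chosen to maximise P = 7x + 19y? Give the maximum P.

Feasible corners and P = 7x + 19y:
  (59/9, 0) → P = 413/9
  (4, 0) → P = 28
  (59/14, 59/14) → P = 767/7
  (4, 13/3) → P = 331/3

The optimum lies where 5x + 9y = 59 and x = 4.
Solving simultaneously gives x = 4, y = 13/3.

x = 4, y = 13/3, maximum P = 331/3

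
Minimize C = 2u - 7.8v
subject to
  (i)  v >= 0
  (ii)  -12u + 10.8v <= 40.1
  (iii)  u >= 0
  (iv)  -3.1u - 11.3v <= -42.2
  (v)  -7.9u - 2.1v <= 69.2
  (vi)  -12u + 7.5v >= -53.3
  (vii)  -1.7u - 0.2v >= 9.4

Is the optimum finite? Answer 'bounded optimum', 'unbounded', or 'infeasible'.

infeasible

The boundaries -12u + 10.8v = 40.1 and -3.1u - 11.3v = -42.2 meet at (263/16908, 63071/16908), but that point violates -1.7u - 0.2v ≥ 9.4. Every candidate vertex is excluded by some other constraint, so the feasible region is empty.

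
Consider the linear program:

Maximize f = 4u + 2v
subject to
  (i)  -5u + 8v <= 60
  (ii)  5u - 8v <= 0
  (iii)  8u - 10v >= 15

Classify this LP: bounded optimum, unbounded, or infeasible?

unbounded

From the feasible point (360/7, 555/14), moving in the direction (8, 5) keeps every constraint satisfied while f increases without bound.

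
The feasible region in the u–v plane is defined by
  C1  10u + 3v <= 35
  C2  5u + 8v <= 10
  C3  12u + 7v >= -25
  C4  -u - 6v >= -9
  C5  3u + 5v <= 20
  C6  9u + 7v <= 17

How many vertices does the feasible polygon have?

Intersecting each pair of boundary lines and keeping only the points that satisfy every inequality leaves:
  (160/17, -335/17)
  (194/43, -145/43)
  (-6/11, 35/22)
  (66/37, 5/37)
  (-213/65, 133/65)

5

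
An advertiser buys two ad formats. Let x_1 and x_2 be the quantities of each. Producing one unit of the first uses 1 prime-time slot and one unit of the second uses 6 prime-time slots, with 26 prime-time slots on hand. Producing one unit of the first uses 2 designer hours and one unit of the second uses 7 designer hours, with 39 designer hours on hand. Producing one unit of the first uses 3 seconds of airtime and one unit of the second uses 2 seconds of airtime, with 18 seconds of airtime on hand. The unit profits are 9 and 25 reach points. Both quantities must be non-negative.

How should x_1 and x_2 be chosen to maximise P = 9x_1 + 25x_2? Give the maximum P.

x_1 = 7/2, x_2 = 15/4, maximum P = 501/4

Vertices and P = 9x_1 + 25x_2:
  (0, 0) → P = 0
  (0, 13/3) → P = 325/3
  (6, 0) → P = 54
  (7/2, 15/4) → P = 501/4

The optimum lies where x_1 + 6x_2 = 26 and 3x_1 + 2x_2 = 18.
Solving simultaneously gives x_1 = 7/2, x_2 = 15/4.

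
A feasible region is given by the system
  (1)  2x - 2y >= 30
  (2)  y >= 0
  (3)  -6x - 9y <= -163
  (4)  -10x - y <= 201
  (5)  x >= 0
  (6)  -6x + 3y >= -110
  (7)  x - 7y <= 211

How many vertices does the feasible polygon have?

3

Pairwise boundary intersections that survive every other constraint:
  (298/15, 73/15)
  (65/3, 20/3)
  (493/24, 53/12)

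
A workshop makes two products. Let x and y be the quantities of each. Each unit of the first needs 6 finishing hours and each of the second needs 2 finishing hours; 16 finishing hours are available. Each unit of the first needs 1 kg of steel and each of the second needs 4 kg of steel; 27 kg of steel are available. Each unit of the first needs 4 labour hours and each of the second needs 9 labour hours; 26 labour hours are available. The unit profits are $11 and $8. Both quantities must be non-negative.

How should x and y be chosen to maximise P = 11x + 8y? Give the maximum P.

Vertices and P = 11x + 8y:
  (0, 0) → P = 0
  (0, 26/9) → P = 208/9
  (8/3, 0) → P = 88/3
  (2, 2) → P = 38

The optimum lies where 6x + 2y = 16 and 4x + 9y = 26.
Solving simultaneously gives x = 2, y = 2.

x = 2, y = 2, maximum P = 38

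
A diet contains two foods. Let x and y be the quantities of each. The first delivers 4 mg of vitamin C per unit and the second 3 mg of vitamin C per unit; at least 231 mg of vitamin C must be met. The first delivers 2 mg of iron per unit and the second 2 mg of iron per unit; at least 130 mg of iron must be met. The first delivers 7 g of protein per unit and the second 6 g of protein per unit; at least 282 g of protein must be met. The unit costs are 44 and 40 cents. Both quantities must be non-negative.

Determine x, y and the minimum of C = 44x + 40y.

x = 36, y = 29, minimum C = 2744

Feasible corners and C = 44x + 40y:
  (0, 77) → C = 3080
  (65, 0) → C = 2860
  (36, 29) → C = 2744
The feasible region is unbounded (it extends along (0, 1), (1, 0)), but C strictly increases along every unbounded feasible direction, so there is no improving ray and the minimum is attained at a vertex.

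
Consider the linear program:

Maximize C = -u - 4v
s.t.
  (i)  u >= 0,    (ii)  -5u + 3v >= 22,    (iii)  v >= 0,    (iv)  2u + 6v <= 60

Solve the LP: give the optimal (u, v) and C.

u = 0, v = 22/3, maximum C = -88/3

Extreme points and C = -u - 4v:
  (0, 22/3) → C = -88/3
  (0, 10) → C = -40
  (4/3, 86/9) → C = -356/9

At the optimal vertex, u = 0 and -5u + 3v = 22.
Solving simultaneously gives u = 0, v = 22/3.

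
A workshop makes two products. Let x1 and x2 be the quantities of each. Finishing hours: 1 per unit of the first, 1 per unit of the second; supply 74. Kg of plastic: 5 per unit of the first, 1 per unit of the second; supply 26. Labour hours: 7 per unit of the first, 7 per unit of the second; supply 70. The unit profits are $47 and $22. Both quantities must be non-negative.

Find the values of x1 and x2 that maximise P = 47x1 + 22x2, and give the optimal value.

x1 = 4, x2 = 6, maximum P = 320

Feasible corners and P = 47x1 + 22x2:
  (0, 0) → P = 0
  (0, 10) → P = 220
  (26/5, 0) → P = 1222/5
  (4, 6) → P = 320

The optimum lies where 5x1 + x2 = 26 and 7x1 + 7x2 = 70.
Solving simultaneously gives x1 = 4, x2 = 6.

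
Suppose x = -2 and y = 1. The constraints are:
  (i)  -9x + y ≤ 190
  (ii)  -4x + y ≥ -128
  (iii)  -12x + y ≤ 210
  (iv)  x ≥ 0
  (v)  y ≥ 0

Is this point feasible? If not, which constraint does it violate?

Constraint (iv): x = -2, which is not ≥ 0. All other constraints are satisfied.

not feasible — violates (iv)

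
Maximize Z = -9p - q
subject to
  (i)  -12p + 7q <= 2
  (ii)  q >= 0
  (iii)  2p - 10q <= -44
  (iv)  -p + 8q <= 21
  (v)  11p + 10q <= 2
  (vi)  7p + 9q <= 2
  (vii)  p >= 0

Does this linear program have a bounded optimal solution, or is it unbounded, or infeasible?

infeasible

The boundaries q = 0 and 11p + 10q = 2 meet at (2/11, 0), but that point violates 2p - 10q ≤ -44. Every candidate vertex is excluded by some other constraint, so the feasible region is empty.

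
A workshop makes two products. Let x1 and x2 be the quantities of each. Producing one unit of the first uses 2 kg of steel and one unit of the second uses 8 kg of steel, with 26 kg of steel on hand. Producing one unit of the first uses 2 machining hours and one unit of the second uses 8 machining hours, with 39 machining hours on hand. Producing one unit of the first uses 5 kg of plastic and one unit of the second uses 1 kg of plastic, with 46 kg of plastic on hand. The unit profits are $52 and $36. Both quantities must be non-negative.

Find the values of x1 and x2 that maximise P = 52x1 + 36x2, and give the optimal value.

x1 = 9, x2 = 1, maximum P = 504

Vertices and P = 52x1 + 36x2:
  (0, 0) → P = 0
  (0, 13/4) → P = 117
  (46/5, 0) → P = 2392/5
  (9, 1) → P = 504

The binding constraints are 2x1 + 8x2 = 26 and 5x1 + x2 = 46.
Solving simultaneously gives x1 = 9, x2 = 1.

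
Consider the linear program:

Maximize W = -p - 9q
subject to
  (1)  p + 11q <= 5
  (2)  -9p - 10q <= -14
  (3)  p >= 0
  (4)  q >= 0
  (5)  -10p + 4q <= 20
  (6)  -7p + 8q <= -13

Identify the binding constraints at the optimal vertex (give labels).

Corner points and W = -p - 9q:
  (5, 0) → W = -5
  (183/85, 22/85) → W = -381/85
  (13/7, 0) → W = -13/7

The maximum is at (13/7, 0). Substituting into each constraint, equality holds for (4) and (6); the remaining constraints have slack.

(4) and (6)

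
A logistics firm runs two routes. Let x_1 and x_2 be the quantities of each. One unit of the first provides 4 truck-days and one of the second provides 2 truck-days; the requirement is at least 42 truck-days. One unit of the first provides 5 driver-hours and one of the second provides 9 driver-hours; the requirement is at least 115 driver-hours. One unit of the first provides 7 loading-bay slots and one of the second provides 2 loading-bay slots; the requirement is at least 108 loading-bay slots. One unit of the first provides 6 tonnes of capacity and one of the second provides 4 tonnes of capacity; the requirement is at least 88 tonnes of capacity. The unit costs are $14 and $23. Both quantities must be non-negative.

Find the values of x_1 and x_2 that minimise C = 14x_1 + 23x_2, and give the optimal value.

x_1 = 14, x_2 = 5, minimum C = 311

Extreme points and C = 14x_1 + 23x_2:
  (0, 54) → C = 1242
  (23, 0) → C = 322
  (14, 5) → C = 311
The feasible region is unbounded (it extends along (0, 1), (1, 0)), but C strictly increases along every unbounded feasible direction, so there is no improving ray and the minimum is attained at a vertex.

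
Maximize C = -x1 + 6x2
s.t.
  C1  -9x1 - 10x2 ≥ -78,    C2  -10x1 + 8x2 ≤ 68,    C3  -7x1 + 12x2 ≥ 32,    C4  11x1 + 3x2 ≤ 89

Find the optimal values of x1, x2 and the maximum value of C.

x1 = -14/43, x2 = 348/43, maximum C = 2102/43

Extreme points and C = -x1 + 6x2:
  (-14/43, 348/43) → C = 2102/43
  (308/89, 417/89) → C = 2194/89
  (-35/4, -39/16) → C = -47/8

The optimum lies where -9x1 - 10x2 = -78 and -10x1 + 8x2 = 68.
Solving simultaneously gives x1 = -14/43, x2 = 348/43.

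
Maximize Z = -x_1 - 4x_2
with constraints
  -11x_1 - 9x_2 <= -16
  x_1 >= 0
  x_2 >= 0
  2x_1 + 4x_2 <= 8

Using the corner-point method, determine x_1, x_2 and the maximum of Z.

Extreme points and Z = -x_1 - 4x_2:
  (0, 16/9) → Z = -64/9
  (16/11, 0) → Z = -16/11
  (0, 2) → Z = -8
  (4, 0) → Z = -4

x_1 = 16/11, x_2 = 0, maximum Z = -16/11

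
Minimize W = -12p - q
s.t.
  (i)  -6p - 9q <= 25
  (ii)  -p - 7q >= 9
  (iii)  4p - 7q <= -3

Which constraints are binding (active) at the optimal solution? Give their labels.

(ii) and (iii)

Extreme points and W = -12p - q:
  (-94/33, -29/33) → W = 1157/33
  (-101/39, -41/39) → W = 1253/39
  (-12/5, -33/35) → W = 1041/35

The minimum is at (-12/5, -33/35). Substituting into each constraint, equality holds for (ii) and (iii); the remaining constraints have slack.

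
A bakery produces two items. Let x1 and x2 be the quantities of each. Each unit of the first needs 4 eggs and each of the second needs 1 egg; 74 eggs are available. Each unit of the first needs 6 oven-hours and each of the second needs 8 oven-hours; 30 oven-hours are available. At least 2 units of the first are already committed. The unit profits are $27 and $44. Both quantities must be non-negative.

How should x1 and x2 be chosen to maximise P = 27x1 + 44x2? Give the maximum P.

x1 = 2, x2 = 9/4, maximum P = 153

Extreme points and P = 27x1 + 44x2:
  (5, 0) → P = 135
  (2, 0) → P = 54
  (2, 9/4) → P = 153

At the optimal vertex, 6x1 + 8x2 = 30 and x1 = 2.
Solving simultaneously gives x1 = 2, x2 = 9/4.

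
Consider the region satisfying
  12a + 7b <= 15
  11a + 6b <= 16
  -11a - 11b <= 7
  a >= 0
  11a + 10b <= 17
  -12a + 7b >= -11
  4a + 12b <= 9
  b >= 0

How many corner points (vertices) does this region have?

5

The feasible vertices (each the meet of two boundaries and inside every other half-plane) are:
  (13/12, 2/7)
  (117/116, 12/29)
  (0, 3/4)
  (0, 0)
  (11/12, 0)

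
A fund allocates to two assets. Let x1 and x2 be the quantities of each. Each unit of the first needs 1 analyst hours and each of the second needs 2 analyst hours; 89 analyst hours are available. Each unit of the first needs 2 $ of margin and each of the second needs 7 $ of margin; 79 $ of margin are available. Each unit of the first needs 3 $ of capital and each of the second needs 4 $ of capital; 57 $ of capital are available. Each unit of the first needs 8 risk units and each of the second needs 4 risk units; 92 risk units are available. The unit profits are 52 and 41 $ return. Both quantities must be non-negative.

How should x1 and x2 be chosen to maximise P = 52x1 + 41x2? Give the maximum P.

Corner points and P = 52x1 + 41x2:
  (0, 0) → P = 0
  (0, 79/7) → P = 3239/7
  (23/2, 0) → P = 598
  (83/13, 123/13) → P = 9359/13
  (7, 9) → P = 733

The binding constraints are 3x1 + 4x2 = 57 and 8x1 + 4x2 = 92.
Solving simultaneously gives x1 = 7, x2 = 9.

x1 = 7, x2 = 9, maximum P = 733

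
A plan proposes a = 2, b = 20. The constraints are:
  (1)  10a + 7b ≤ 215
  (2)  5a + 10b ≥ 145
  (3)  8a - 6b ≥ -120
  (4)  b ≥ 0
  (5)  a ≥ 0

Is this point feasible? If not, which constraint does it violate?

(1): 160 ≤ 215 ✓
(2): 210 ≥ 145 ✓
(3): -104 ≥ -120 ✓
(4): 20 ≥ 0 ✓
(5): 2 ≥ 0 ✓

feasible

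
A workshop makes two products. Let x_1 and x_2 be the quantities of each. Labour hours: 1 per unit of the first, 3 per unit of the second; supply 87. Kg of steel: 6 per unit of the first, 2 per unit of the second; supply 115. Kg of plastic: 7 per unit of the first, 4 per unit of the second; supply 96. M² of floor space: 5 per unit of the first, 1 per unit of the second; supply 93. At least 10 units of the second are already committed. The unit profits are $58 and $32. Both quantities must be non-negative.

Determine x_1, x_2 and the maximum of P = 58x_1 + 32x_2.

At the optimal vertex, 7x_1 + 4x_2 = 96 and x_2 = 10.
Solving simultaneously gives x_1 = 8, x_2 = 10.

x_1 = 8, x_2 = 10, maximum P = 784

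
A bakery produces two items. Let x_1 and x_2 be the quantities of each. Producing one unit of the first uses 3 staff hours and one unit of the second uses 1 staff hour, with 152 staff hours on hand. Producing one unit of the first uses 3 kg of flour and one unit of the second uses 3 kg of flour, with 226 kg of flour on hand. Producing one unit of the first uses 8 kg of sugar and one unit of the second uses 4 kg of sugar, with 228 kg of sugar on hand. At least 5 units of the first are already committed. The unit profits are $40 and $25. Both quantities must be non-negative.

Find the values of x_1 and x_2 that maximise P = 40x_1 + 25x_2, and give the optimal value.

Extreme points and P = 40x_1 + 25x_2:
  (57/2, 0) → P = 1140
  (5, 0) → P = 200
  (5, 47) → P = 1375

The binding constraints are 8x_1 + 4x_2 = 228 and x_1 = 5.
Solving simultaneously gives x_1 = 5, x_2 = 47.

x_1 = 5, x_2 = 47, maximum P = 1375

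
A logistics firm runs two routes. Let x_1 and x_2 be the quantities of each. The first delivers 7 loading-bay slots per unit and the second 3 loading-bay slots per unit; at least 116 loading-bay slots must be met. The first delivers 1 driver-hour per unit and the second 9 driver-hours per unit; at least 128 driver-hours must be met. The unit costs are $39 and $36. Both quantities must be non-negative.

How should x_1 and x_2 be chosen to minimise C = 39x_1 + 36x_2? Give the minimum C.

x_1 = 11, x_2 = 13, minimum C = 897

Feasible corners and C = 39x_1 + 36x_2:
  (0, 116/3) → C = 1392
  (128, 0) → C = 4992
  (11, 13) → C = 897
The feasible region is unbounded (it extends along (0, 1), (1, 0)), but C strictly increases along every unbounded feasible direction, so there is no improving ray and the minimum is attained at a vertex.

The optimum lies where 7x_1 + 3x_2 = 116 and x_1 + 9x_2 = 128.
Solving simultaneously gives x_1 = 11, x_2 = 13.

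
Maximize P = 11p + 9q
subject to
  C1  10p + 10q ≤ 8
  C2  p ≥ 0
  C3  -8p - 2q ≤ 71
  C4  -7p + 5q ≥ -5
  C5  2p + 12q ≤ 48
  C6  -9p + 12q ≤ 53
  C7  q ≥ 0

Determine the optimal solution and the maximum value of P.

Feasible corners and P = 11p + 9q:
  (0, 4/5) → P = 36/5
  (3/4, 1/20) → P = 87/10
  (0, 0) → P = 0
  (5/7, 0) → P = 55/7

The binding constraints are 10p + 10q = 8 and -7p + 5q = -5.
Solving simultaneously gives p = 3/4, q = 1/20.

p = 3/4, q = 1/20, maximum P = 87/10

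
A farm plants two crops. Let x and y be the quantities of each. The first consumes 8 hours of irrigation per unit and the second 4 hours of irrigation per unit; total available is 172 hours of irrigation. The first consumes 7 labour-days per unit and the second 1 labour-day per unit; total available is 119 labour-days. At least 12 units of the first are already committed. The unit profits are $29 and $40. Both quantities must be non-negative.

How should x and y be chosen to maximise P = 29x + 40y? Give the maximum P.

Vertices and P = 29x + 40y:
  (17, 0) → P = 493
  (12, 0) → P = 348
  (76/5, 63/5) → P = 4724/5
  (12, 19) → P = 1108

x = 12, y = 19, maximum P = 1108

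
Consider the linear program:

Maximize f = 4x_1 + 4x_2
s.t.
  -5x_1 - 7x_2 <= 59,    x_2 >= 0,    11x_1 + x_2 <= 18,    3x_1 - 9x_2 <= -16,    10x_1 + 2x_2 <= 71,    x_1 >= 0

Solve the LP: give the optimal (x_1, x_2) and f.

x_1 = 0, x_2 = 18, maximum f = 72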